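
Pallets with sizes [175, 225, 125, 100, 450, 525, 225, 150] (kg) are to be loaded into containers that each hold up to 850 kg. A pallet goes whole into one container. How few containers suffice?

Total = 525 + 450 + 225 + 225 + 175 + 150 + 125 + 100 = 1975 kg.
Lower bound: ⌈1975/850⌉ = 3 containers.
A packing using 3 containers:
  container 1: 525 + 225 + 100 = 850
  container 2: 450 + 225 + 175 = 850
  container 3: 150 + 125 = 275
This matches the lower bound, so 3 is optimal.

3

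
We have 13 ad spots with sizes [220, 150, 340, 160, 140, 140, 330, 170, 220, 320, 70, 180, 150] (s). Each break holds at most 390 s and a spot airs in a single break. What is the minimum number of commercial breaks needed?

8

Total = 340 + 330 + 320 + 220 + 220 + 180 + 170 + 160 + 150 + 150 + 140 + 140 + 70 = 2590 s.
Lower bound: ⌈2590/390⌉ = 7 commercial breaks.
A packing using 8 commercial breaks:
  break 1: 340 = 340
  break 2: 330 = 330
  break 3: 320 + 70 = 390
  break 4: 220 + 170 = 390
  break 5: 220 + 160 = 380
  break 6: 180 + 150 = 330
  break 7: 150 + 140 = 290
  break 8: 140 = 140
No arrangement into 7 commercial breaks stays within capacity, so 8 is optimal.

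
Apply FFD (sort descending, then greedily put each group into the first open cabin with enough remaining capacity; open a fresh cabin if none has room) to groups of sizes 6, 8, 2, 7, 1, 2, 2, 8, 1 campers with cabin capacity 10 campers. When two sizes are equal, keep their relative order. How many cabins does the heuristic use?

4

Sorted descending: 8, 8, 7, 6, 2, 2, 2, 1, 1.
  8 → cabin 1 (new)  [load 8/10]
  8 → cabin 2 (new)  [load 8/10]
  7 → cabin 3 (new)  [load 7/10]
  6 → cabin 4 (new)  [load 6/10]
  2 → cabin 1  [load 10/10]
  2 → cabin 2  [load 10/10]
  2 → cabin 3  [load 9/10]
  1 → cabin 3  [load 10/10]
  1 → cabin 4  [load 7/10]
4 cabins opened.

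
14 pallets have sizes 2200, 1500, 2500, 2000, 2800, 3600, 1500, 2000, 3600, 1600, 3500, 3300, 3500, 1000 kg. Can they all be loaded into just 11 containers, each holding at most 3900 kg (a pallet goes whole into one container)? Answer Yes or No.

Yes

A valid assignment using 10 containers:
  container 1: 3600 = 3600
  container 2: 3600 = 3600
  container 3: 3500 = 3500
  container 4: 3500 = 3500
  container 5: 3300 = 3300
  container 6: 2800 + 1000 = 3800
  container 7: 2500 = 2500
  container 8: 2200 + 1600 = 3800
  container 9: 2000 + 1500 = 3500
  container 10: 2000 + 1500 = 3500
That uses only 10 ≤ 11, so 11 containers are enough.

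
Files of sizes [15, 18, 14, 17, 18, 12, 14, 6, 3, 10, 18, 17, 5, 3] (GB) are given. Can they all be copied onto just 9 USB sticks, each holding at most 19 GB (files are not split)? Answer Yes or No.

Total = 170 GB; ⌈170/19⌉ = 9.
10 files each exceed half the capacity and cannot share a USB stick, forcing at least 10 USB sticks.
At least 10 USB sticks are required, but only 9 are allowed.

No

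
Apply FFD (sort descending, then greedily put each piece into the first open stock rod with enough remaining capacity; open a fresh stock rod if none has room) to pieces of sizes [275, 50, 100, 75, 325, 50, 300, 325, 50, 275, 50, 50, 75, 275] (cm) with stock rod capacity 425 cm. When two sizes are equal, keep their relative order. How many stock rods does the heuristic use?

Sorted descending: 325, 325, 300, 275, 275, 275, 100, 75, 75, 50, 50, 50, 50, 50.
  325 → stock rod 1 (new)  [load 325/425]
  325 → stock rod 2 (new)  [load 325/425]
  300 → stock rod 3 (new)  [load 300/425]
  275 → stock rod 4 (new)  [load 275/425]
  275 → stock rod 5 (new)  [load 275/425]
  275 → stock rod 6 (new)  [load 275/425]
  100 → stock rod 1  [load 425/425]
  75 → stock rod 2  [load 400/425]
  75 → stock rod 3  [load 375/425]
  50 → stock rod 3  [load 425/425]
  50 → stock rod 4  [load 325/425]
  50 → stock rod 4  [load 375/425]
  50 → stock rod 4  [load 425/425]
  50 → stock rod 5  [load 325/425]
6 stock rods opened.

6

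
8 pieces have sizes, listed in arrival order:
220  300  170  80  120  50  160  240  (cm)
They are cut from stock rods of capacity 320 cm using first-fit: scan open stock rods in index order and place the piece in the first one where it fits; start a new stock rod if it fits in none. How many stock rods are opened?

  220 → stock rod 1 (new)  [load 220/320]
  300 → stock rod 2 (new)  [load 300/320]
  170 → stock rod 3 (new)  [load 170/320]
  80 → stock rod 1  [load 300/320]
  120 → stock rod 3  [load 290/320]
  50 → stock rod 4 (new)  [load 50/320]
  160 → stock rod 4  [load 210/320]
  240 → stock rod 5 (new)  [load 240/320]
5 stock rods opened.

5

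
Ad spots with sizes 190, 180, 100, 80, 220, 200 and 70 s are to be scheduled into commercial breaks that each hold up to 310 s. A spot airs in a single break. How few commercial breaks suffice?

4

Total = 220 + 200 + 190 + 180 + 100 + 80 + 70 = 1040 s.
Lower bound: ⌈1040/310⌉ = 4 commercial breaks.
A packing using 4 commercial breaks:
  break 1: 220 + 80 = 300
  break 2: 200 + 100 = 300
  break 3: 190 + 70 = 260
  break 4: 180 = 180
This matches the lower bound, so 4 is optimal.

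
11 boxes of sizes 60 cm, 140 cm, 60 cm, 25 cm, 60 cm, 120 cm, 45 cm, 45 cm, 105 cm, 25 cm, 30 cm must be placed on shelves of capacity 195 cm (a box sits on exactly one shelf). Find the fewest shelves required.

Total = 140 + 120 + 105 + 60 + 60 + 60 + 45 + 45 + 30 + 25 + 25 = 715 cm.
Lower bound: ⌈715/195⌉ = 4 shelves.
A packing using 4 shelves:
  shelf 1: 140 + 45 = 185
  shelf 2: 120 + 60 = 180
  shelf 3: 105 + 60 + 30 = 195
  shelf 4: 60 + 45 + 25 + 25 = 155
This matches the lower bound, so 4 is optimal.

4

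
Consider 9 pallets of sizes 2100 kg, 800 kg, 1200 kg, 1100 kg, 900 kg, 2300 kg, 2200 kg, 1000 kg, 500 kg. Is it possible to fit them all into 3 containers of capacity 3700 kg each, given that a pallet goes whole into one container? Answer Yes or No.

No

Total = 12100 kg; ⌈12100/3700⌉ = 4.
At least 4 containers are required, but only 3 are allowed.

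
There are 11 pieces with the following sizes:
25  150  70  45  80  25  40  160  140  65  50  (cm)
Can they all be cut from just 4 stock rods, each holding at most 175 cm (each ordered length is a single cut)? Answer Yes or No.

No

Total = 850 cm; ⌈850/175⌉ = 5.
At least 5 stock rods are required, but only 4 are allowed.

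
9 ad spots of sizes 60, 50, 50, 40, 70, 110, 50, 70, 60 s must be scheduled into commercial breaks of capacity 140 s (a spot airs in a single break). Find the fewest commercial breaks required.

5

Total = 110 + 70 + 70 + 60 + 60 + 50 + 50 + 50 + 40 = 560 s.
Lower bound: ⌈560/140⌉ = 4 commercial breaks.
A packing using 5 commercial breaks:
  break 1: 110 = 110
  break 2: 70 + 70 = 140
  break 3: 60 + 60 = 120
  break 4: 50 + 50 + 40 = 140
  break 5: 50 = 50
No arrangement into 4 commercial breaks stays within capacity, so 5 is optimal.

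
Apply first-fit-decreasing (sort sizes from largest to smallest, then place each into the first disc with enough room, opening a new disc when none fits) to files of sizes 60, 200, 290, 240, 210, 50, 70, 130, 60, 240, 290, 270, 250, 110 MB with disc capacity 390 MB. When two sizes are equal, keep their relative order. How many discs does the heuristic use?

Sorted descending: 290, 290, 270, 250, 240, 240, 210, 200, 130, 110, 70, 60, 60, 50.
  290 → disc 1 (new)  [load 290/390]
  290 → disc 2 (new)  [load 290/390]
  270 → disc 3 (new)  [load 270/390]
  250 → disc 4 (new)  [load 250/390]
  240 → disc 5 (new)  [load 240/390]
  240 → disc 6 (new)  [load 240/390]
  210 → disc 7 (new)  [load 210/390]
  200 → disc 8 (new)  [load 200/390]
  130 → disc 4  [load 380/390]
  110 → disc 3  [load 380/390]
  70 → disc 1  [load 360/390]
  60 → disc 2  [load 350/390]
  60 → disc 5  [load 300/390]
  50 → disc 5  [load 350/390]
8 discs opened.

8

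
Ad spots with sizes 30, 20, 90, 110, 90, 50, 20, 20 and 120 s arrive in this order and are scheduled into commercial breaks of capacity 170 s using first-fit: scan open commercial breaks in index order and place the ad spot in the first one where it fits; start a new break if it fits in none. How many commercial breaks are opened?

4

  30 → break 1 (new)  [load 30/170]
  20 → break 1  [load 50/170]
  90 → break 1  [load 140/170]
  110 → break 2 (new)  [load 110/170]
  90 → break 3 (new)  [load 90/170]
  50 → break 2  [load 160/170]
  20 → break 1  [load 160/170]
  20 → break 3  [load 110/170]
  120 → break 4 (new)  [load 120/170]
4 commercial breaks opened.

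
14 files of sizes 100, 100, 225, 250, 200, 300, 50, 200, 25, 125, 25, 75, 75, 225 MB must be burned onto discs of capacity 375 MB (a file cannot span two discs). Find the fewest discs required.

6

Total = 300 + 250 + 225 + 225 + 200 + 200 + 125 + 100 + 100 + 75 + 75 + 50 + 25 + 25 = 1975 MB.
Lower bound: ⌈1975/375⌉ = 6 discs.
A packing using 6 discs:
  disc 1: 300 + 75 = 375
  disc 2: 250 + 125 = 375
  disc 3: 225 + 100 + 50 = 375
  disc 4: 225 + 100 + 25 + 25 = 375
  disc 5: 200 + 75 = 275
  disc 6: 200 = 200
This matches the lower bound, so 6 is optimal.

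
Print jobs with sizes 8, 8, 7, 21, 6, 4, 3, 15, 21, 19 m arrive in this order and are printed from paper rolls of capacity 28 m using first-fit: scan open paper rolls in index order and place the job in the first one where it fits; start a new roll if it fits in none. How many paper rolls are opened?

  8 → roll 1 (new)  [load 8/28]
  8 → roll 1  [load 16/28]
  7 → roll 1  [load 23/28]
  21 → roll 2 (new)  [load 21/28]
  6 → roll 2  [load 27/28]
  4 → roll 1  [load 27/28]
  3 → roll 3 (new)  [load 3/28]
  15 → roll 3  [load 18/28]
  21 → roll 4 (new)  [load 21/28]
  19 → roll 5 (new)  [load 19/28]
5 paper rolls opened.

5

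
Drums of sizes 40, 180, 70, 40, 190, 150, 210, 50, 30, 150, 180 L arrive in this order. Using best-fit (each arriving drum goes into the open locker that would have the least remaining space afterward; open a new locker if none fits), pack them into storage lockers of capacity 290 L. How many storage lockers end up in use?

6

  40 → locker 1 (new)  [load 40/290]
  180 → locker 1  [load 220/290]
  70 → locker 1  [load 290/290]
  40 → locker 2 (new)  [load 40/290]
  190 → locker 2  [load 230/290]
  150 → locker 3 (new)  [load 150/290]
  210 → locker 4 (new)  [load 210/290]
  50 → locker 2  [load 280/290]
  30 → locker 4  [load 240/290]
  150 → locker 5 (new)  [load 150/290]
  180 → locker 6 (new)  [load 180/290]
6 storage lockers opened.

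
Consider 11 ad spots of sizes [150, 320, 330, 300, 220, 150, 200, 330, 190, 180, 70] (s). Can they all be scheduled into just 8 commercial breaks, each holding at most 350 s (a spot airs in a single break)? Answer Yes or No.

Yes

A valid assignment using 8 commercial breaks:
  break 1: 330 = 330
  break 2: 330 = 330
  break 3: 320 = 320
  break 4: 300 = 300
  break 5: 220 + 70 = 290
  break 6: 200 + 150 = 350
  break 7: 190 + 150 = 340
  break 8: 180 = 180
Every load is within 350 s, so 8 commercial breaks suffice.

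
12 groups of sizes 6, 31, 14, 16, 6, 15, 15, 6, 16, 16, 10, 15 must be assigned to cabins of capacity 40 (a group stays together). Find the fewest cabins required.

Total = 31 + 16 + 16 + 16 + 15 + 15 + 15 + 14 + 10 + 6 + 6 + 6 = 166.
Lower bound: ⌈166/40⌉ = 5 cabins.
A packing using 5 cabins:
  cabin 1: 31 + 6 = 37
  cabin 2: 16 + 16 + 6 = 38
  cabin 3: 16 + 15 + 6 = 37
  cabin 4: 15 + 15 + 10 = 40
  cabin 5: 14 = 14
This matches the lower bound, so 5 is optimal.

5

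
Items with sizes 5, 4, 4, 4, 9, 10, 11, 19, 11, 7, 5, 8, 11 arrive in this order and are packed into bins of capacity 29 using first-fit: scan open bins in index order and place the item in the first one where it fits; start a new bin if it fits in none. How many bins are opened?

5

  5 → bin 1 (new)  [load 5/29]
  4 → bin 1  [load 9/29]
  4 → bin 1  [load 13/29]
  4 → bin 1  [load 17/29]
  9 → bin 1  [load 26/29]
  10 → bin 2 (new)  [load 10/29]
  11 → bin 2  [load 21/29]
  19 → bin 3 (new)  [load 19/29]
  11 → bin 4 (new)  [load 11/29]
  7 → bin 2  [load 28/29]
  5 → bin 3  [load 24/29]
  8 → bin 4  [load 19/29]
  11 → bin 5 (new)  [load 11/29]
5 bins opened.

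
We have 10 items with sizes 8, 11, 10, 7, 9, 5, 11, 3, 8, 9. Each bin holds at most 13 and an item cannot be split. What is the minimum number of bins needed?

Total = 11 + 11 + 10 + 9 + 9 + 8 + 8 + 7 + 5 + 3 = 81.
Lower bound: ⌈81/13⌉ = 7 bins.
Also, 8 items each exceed 13/2, and no two of those can share a bin, so at least 8 bins are needed.
A packing using 8 bins:
  bin 1: 11 = 11
  bin 2: 11 = 11
  bin 3: 10 + 3 = 13
  bin 4: 9 = 9
  bin 5: 9 = 9
  bin 6: 8 + 5 = 13
  bin 7: 8 = 8
  bin 8: 7 = 7
This matches the lower bound, so 8 is optimal.

8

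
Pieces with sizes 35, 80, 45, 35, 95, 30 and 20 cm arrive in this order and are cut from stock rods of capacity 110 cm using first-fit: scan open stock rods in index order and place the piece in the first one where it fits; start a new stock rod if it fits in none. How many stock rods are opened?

  35 → stock rod 1 (new)  [load 35/110]
  80 → stock rod 2 (new)  [load 80/110]
  45 → stock rod 1  [load 80/110]
  35 → stock rod 3 (new)  [load 35/110]
  95 → stock rod 4 (new)  [load 95/110]
  30 → stock rod 1  [load 110/110]
  20 → stock rod 2  [load 100/110]
4 stock rods opened.

4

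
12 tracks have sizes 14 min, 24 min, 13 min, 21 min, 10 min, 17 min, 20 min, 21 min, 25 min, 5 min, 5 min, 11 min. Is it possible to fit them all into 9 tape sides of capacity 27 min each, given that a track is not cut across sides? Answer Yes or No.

Yes

A valid assignment using 8 tape sides:
  side 1: 25 = 25
  side 2: 24 = 24
  side 3: 21 + 5 = 26
  side 4: 21 + 5 = 26
  side 5: 20 = 20
  side 6: 17 + 10 = 27
  side 7: 14 + 13 = 27
  side 8: 11 = 11
That uses only 8 ≤ 9, so 9 tape sides are enough.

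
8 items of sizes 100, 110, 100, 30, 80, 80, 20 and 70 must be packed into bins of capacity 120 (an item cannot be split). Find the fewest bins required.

6

Total = 110 + 100 + 100 + 80 + 80 + 70 + 30 + 20 = 590.
Lower bound: ⌈590/120⌉ = 5 bins.
Also, 6 items each exceed 60, and no two of those can share a bin, so at least 6 bins are needed.
A packing using 6 bins:
  bin 1: 110 = 110
  bin 2: 100 + 20 = 120
  bin 3: 100 = 100
  bin 4: 80 + 30 = 110
  bin 5: 80 = 80
  bin 6: 70 = 70
This matches the lower bound, so 6 is optimal.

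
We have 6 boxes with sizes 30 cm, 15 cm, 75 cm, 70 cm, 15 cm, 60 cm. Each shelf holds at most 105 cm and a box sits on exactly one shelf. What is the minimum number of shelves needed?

3

Total = 75 + 70 + 60 + 30 + 15 + 15 = 265 cm.
Lower bound: ⌈265/105⌉ = 3 shelves.
A packing using 3 shelves:
  shelf 1: 75 + 30 = 105
  shelf 2: 70 + 15 + 15 = 100
  shelf 3: 60 = 60
This matches the lower bound, so 3 is optimal.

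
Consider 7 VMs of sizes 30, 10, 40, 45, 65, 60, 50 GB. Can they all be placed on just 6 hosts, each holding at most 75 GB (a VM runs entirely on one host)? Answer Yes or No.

A valid assignment using 5 hosts:
  host 1: 65 + 10 = 75
  host 2: 60 = 60
  host 3: 50 = 50
  host 4: 45 + 30 = 75
  host 5: 40 = 40
That uses only 5 ≤ 6, so 6 hosts are enough.

Yes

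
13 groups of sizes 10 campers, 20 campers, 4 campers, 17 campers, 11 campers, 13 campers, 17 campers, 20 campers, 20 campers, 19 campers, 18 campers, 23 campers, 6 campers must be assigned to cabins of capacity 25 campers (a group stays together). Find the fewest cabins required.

Total = 23 + 20 + 20 + 20 + 19 + 18 + 17 + 17 + 13 + 11 + 10 + 6 + 4 = 198 campers.
Lower bound: ⌈198/25⌉ = 8 cabins.
Also, 9 groups each exceed 25/2 campers, and no two of those can share a cabin, so at least 9 cabins are needed.
A packing using 10 cabins:
  cabin 1: 23 = 23
  cabin 2: 20 + 4 = 24
  cabin 3: 20 = 20
  cabin 4: 20 = 20
  cabin 5: 19 + 6 = 25
  cabin 6: 18 = 18
  cabin 7: 17 = 17
  cabin 8: 17 = 17
  cabin 9: 13 + 11 = 24
  cabin 10: 10 = 10
No arrangement into 9 cabins stays within capacity, so 10 is optimal.

10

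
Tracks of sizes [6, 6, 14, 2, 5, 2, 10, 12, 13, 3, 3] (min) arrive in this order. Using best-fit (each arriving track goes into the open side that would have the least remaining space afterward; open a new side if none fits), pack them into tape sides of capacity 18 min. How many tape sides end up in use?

  6 → side 1 (new)  [load 6/18]
  6 → side 1  [load 12/18]
  14 → side 2 (new)  [load 14/18]
  2 → side 2  [load 16/18]
  5 → side 1  [load 17/18]
  2 → side 2  [load 18/18]
  10 → side 3 (new)  [load 10/18]
  12 → side 4 (new)  [load 12/18]
  13 → side 5 (new)  [load 13/18]
  3 → side 5  [load 16/18]
  3 → side 4  [load 15/18]
5 tape sides opened.

5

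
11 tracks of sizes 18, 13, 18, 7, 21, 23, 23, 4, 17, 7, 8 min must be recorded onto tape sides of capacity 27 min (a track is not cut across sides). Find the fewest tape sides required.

Total = 23 + 23 + 21 + 18 + 18 + 17 + 13 + 8 + 7 + 7 + 4 = 159 min.
Lower bound: ⌈159/27⌉ = 6 tape sides.
A packing using 7 tape sides:
  side 1: 23 + 4 = 27
  side 2: 23 = 23
  side 3: 21 = 21
  side 4: 18 + 8 = 26
  side 5: 18 + 7 = 25
  side 6: 17 + 7 = 24
  side 7: 13 = 13
No arrangement into 6 tape sides stays within capacity, so 7 is optimal.

7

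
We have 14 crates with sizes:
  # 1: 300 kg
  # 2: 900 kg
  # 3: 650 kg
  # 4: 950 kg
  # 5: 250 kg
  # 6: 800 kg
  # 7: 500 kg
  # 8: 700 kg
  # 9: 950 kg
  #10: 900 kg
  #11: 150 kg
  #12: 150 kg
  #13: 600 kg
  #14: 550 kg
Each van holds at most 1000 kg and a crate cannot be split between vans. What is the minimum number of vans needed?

Total = 950 + 950 + 900 + 900 + 800 + 700 + 650 + 600 + 550 + 500 + 300 + 250 + 150 + 150 = 8350 kg.
Lower bound: ⌈8350/1000⌉ = 9 vans.
A packing using 10 vans:
  van 1: 950 = 950
  van 2: 950 = 950
  van 3: 900 = 900
  van 4: 900 = 900
  van 5: 800 + 150 = 950
  van 6: 700 + 300 = 1000
  van 7: 650 + 250 = 900
  van 8: 600 + 150 = 750
  van 9: 550 = 550
  van 10: 500 = 500
No arrangement into 9 vans stays within capacity, so 10 is optimal.

10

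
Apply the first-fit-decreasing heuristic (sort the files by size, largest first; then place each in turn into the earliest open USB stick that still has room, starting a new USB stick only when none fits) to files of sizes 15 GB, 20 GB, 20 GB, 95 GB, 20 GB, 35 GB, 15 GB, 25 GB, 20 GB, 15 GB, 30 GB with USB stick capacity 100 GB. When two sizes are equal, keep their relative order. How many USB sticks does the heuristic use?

Sorted descending: 95, 35, 30, 25, 20, 20, 20, 20, 15, 15, 15.
  95 → USB stick 1 (new)  [load 95/100]
  35 → USB stick 2 (new)  [load 35/100]
  30 → USB stick 2  [load 65/100]
  25 → USB stick 2  [load 90/100]
  20 → USB stick 3 (new)  [load 20/100]
  20 → USB stick 3  [load 40/100]
  20 → USB stick 3  [load 60/100]
  20 → USB stick 3  [load 80/100]
  15 → USB stick 3  [load 95/100]
  15 → USB stick 4 (new)  [load 15/100]
  15 → USB stick 4  [load 30/100]
4 USB sticks opened.

4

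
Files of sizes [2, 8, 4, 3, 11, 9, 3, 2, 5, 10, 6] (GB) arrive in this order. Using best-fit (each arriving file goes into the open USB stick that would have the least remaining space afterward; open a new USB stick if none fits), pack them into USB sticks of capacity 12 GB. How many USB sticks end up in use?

6

  2 → USB stick 1 (new)  [load 2/12]
  8 → USB stick 1  [load 10/12]
  4 → USB stick 2 (new)  [load 4/12]
  3 → USB stick 2  [load 7/12]
  11 → USB stick 3 (new)  [load 11/12]
  9 → USB stick 4 (new)  [load 9/12]
  3 → USB stick 4  [load 12/12]
  2 → USB stick 1  [load 12/12]
  5 → USB stick 2  [load 12/12]
  10 → USB stick 5 (new)  [load 10/12]
  6 → USB stick 6 (new)  [load 6/12]
6 USB sticks opened.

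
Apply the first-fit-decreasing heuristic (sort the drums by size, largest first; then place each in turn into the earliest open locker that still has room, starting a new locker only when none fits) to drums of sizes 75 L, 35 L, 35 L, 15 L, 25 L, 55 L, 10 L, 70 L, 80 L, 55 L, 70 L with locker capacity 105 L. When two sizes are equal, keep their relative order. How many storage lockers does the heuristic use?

Sorted descending: 80, 75, 70, 70, 55, 55, 35, 35, 25, 15, 10.
  80 → locker 1 (new)  [load 80/105]
  75 → locker 2 (new)  [load 75/105]
  70 → locker 3 (new)  [load 70/105]
  70 → locker 4 (new)  [load 70/105]
  55 → locker 5 (new)  [load 55/105]
  55 → locker 6 (new)  [load 55/105]
  35 → locker 3  [load 105/105]
  35 → locker 4  [load 105/105]
  25 → locker 1  [load 105/105]
  15 → locker 2  [load 90/105]
  10 → locker 2  [load 100/105]
6 storage lockers opened.

6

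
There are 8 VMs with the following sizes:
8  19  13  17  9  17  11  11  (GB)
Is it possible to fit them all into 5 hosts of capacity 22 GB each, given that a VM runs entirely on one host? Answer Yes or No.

Total = 105 GB; ⌈105/22⌉ = 5.
The bound of 5 does not rule out 5, but exhaustive search shows no assignment into 5 hosts of capacity 22 GB exists — the minimum is 6.

No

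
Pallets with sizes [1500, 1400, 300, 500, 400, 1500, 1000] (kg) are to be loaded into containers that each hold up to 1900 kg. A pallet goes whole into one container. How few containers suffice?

Total = 1500 + 1500 + 1400 + 1000 + 500 + 400 + 300 = 6600 kg.
Lower bound: ⌈6600/1900⌉ = 4 containers.
A packing using 4 containers:
  container 1: 1500 + 400 = 1900
  container 2: 1500 + 300 = 1800
  container 3: 1400 + 500 = 1900
  container 4: 1000 = 1000
This matches the lower bound, so 4 is optimal.

4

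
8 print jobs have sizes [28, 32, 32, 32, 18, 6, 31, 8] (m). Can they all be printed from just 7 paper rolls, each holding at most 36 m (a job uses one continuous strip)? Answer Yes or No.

A valid assignment using 6 paper rolls:
  roll 1: 32 = 32
  roll 2: 32 = 32
  roll 3: 32 = 32
  roll 4: 31 = 31
  roll 5: 28 + 8 = 36
  roll 6: 18 + 6 = 24
That uses only 6 ≤ 7, so 7 paper rolls are enough.

Yes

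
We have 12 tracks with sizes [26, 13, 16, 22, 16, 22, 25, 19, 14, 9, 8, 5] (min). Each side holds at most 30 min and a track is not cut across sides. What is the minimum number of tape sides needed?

Total = 26 + 25 + 22 + 22 + 19 + 16 + 16 + 14 + 13 + 9 + 8 + 5 = 195 min.
Lower bound: ⌈195/30⌉ = 7 tape sides.
A packing using 7 tape sides:
  side 1: 26 = 26
  side 2: 25 + 5 = 30
  side 3: 22 + 8 = 30
  side 4: 22 = 22
  side 5: 19 + 9 = 28
  side 6: 16 + 14 = 30
  side 7: 16 + 13 = 29
This matches the lower bound, so 7 is optimal.

7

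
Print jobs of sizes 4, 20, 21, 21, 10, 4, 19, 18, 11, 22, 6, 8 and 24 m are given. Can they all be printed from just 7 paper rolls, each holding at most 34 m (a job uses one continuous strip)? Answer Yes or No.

Yes

A valid assignment using 7 paper rolls:
  roll 1: 24 + 10 = 34
  roll 2: 22 + 11 = 33
  roll 3: 21 + 8 + 4 = 33
  roll 4: 21 + 6 + 4 = 31
  roll 5: 20 = 20
  roll 6: 19 = 19
  roll 7: 18 = 18
Every load is within 34 m, so 7 paper rolls suffice.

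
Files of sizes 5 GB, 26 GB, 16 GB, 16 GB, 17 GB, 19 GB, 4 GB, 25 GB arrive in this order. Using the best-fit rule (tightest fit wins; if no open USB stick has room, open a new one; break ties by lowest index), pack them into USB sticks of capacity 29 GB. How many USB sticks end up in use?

  5 → USB stick 1 (new)  [load 5/29]
  26 → USB stick 2 (new)  [load 26/29]
  16 → USB stick 1  [load 21/29]
  16 → USB stick 3 (new)  [load 16/29]
  17 → USB stick 4 (new)  [load 17/29]
  19 → USB stick 5 (new)  [load 19/29]
  4 → USB stick 1  [load 25/29]
  25 → USB stick 6 (new)  [load 25/29]
6 USB sticks opened.

6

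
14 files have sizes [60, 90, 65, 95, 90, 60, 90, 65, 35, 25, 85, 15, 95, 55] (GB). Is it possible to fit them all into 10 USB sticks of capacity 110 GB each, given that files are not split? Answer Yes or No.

No

Total = 925 GB; ⌈925/110⌉ = 9.
10 files each exceed half the capacity and cannot share a USB stick, forcing at least 10 USB sticks.
The bound of 10 does not rule out 10, but exhaustive search shows no assignment into 10 USB sticks of capacity 110 GB exists — the minimum is 11.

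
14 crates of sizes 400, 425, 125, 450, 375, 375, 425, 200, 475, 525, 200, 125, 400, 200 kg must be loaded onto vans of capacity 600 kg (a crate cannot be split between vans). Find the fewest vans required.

Total = 525 + 475 + 450 + 425 + 425 + 400 + 400 + 375 + 375 + 200 + 200 + 200 + 125 + 125 = 4700 kg.
Lower bound: ⌈4700/600⌉ = 8 vans.
Also, 9 crates each exceed 300 kg, and no two of those can share a van, so at least 9 vans are needed.
A packing using 9 vans:
  van 1: 525 = 525
  van 2: 475 + 125 = 600
  van 3: 450 + 125 = 575
  van 4: 425 = 425
  van 5: 425 = 425
  van 6: 400 + 200 = 600
  van 7: 400 + 200 = 600
  van 8: 375 + 200 = 575
  van 9: 375 = 375
This matches the lower bound, so 9 is optimal.

9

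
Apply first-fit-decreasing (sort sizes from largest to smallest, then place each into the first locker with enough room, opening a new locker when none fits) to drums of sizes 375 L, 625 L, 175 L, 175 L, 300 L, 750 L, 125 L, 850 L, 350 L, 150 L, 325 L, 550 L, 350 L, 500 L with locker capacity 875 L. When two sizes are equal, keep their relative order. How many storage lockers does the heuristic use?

7

Sorted descending: 850, 750, 625, 550, 500, 375, 350, 350, 325, 300, 175, 175, 150, 125.
  850 → locker 1 (new)  [load 850/875]
  750 → locker 2 (new)  [load 750/875]
  625 → locker 3 (new)  [load 625/875]
  550 → locker 4 (new)  [load 550/875]
  500 → locker 5 (new)  [load 500/875]
  375 → locker 5  [load 875/875]
  350 → locker 6 (new)  [load 350/875]
  350 → locker 6  [load 700/875]
  325 → locker 4  [load 875/875]
  300 → locker 7 (new)  [load 300/875]
  175 → locker 3  [load 800/875]
  175 → locker 6  [load 875/875]
  150 → locker 7  [load 450/875]
  125 → locker 2  [load 875/875]
7 storage lockers opened.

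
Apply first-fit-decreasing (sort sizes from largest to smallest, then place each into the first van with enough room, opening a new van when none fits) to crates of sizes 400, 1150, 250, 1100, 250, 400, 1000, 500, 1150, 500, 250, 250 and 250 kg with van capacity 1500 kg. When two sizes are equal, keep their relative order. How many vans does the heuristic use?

Sorted descending: 1150, 1150, 1100, 1000, 500, 500, 400, 400, 250, 250, 250, 250, 250.
  1150 → van 1 (new)  [load 1150/1500]
  1150 → van 2 (new)  [load 1150/1500]
  1100 → van 3 (new)  [load 1100/1500]
  1000 → van 4 (new)  [load 1000/1500]
  500 → van 4  [load 1500/1500]
  500 → van 5 (new)  [load 500/1500]
  400 → van 3  [load 1500/1500]
  400 → van 5  [load 900/1500]
  250 → van 1  [load 1400/1500]
  250 → van 2  [load 1400/1500]
  250 → van 5  [load 1150/1500]
  250 → van 5  [load 1400/1500]
  250 → van 6 (new)  [load 250/1500]
6 vans opened.

6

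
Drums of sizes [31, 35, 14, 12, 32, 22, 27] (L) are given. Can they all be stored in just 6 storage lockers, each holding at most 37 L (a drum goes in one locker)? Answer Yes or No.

A valid assignment using 6 storage lockers:
  locker 1: 35 = 35
  locker 2: 32 = 32
  locker 3: 31 = 31
  locker 4: 27 = 27
  locker 5: 22 + 14 = 36
  locker 6: 12 = 12
Every load is within 37 L, so 6 storage lockers suffice.

Yes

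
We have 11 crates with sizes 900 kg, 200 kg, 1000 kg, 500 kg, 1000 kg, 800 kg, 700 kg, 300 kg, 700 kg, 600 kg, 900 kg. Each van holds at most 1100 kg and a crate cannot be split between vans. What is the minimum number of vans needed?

8

Total = 1000 + 1000 + 900 + 900 + 800 + 700 + 700 + 600 + 500 + 300 + 200 = 7600 kg.
Lower bound: ⌈7600/1100⌉ = 7 vans.
Also, 8 crates each exceed 550 kg, and no two of those can share a van, so at least 8 vans are needed.
A packing using 8 vans:
  van 1: 1000 = 1000
  van 2: 1000 = 1000
  van 3: 900 + 200 = 1100
  van 4: 900 = 900
  van 5: 800 + 300 = 1100
  van 6: 700 = 700
  van 7: 700 = 700
  van 8: 600 + 500 = 1100
This matches the lower bound, so 8 is optimal.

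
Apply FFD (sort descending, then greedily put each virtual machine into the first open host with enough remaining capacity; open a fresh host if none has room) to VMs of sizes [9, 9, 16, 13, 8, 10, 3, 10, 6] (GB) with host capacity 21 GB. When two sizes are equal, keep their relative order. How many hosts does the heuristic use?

Sorted descending: 16, 13, 10, 10, 9, 9, 8, 6, 3.
  16 → host 1 (new)  [load 16/21]
  13 → host 2 (new)  [load 13/21]
  10 → host 3 (new)  [load 10/21]
  10 → host 3  [load 20/21]
  9 → host 4 (new)  [load 9/21]
  9 → host 4  [load 18/21]
  8 → host 2  [load 21/21]
  6 → host 5 (new)  [load 6/21]
  3 → host 1  [load 19/21]
5 hosts opened.

5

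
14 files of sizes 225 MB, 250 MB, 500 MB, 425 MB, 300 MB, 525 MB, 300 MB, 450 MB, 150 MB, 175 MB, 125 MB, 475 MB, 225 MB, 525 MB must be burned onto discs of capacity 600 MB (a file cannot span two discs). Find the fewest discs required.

Total = 525 + 525 + 500 + 475 + 450 + 425 + 300 + 300 + 250 + 225 + 225 + 175 + 150 + 125 = 4650 MB.
Lower bound: ⌈4650/600⌉ = 8 discs.
A packing using 9 discs:
  disc 1: 525 = 525
  disc 2: 525 = 525
  disc 3: 500 = 500
  disc 4: 475 + 125 = 600
  disc 5: 450 + 150 = 600
  disc 6: 425 + 175 = 600
  disc 7: 300 + 300 = 600
  disc 8: 250 + 225 = 475
  disc 9: 225 = 225
No arrangement into 8 discs stays within capacity, so 9 is optimal.

9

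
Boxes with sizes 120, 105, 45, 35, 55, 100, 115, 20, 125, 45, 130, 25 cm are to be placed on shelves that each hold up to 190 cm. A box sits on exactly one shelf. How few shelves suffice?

6

Total = 130 + 125 + 120 + 115 + 105 + 100 + 55 + 45 + 45 + 35 + 25 + 20 = 920 cm.
Lower bound: ⌈920/190⌉ = 5 shelves.
Also, 6 boxes each exceed 95 cm, and no two of those can share a shelf, so at least 6 shelves are needed.
A packing using 6 shelves:
  shelf 1: 130 + 55 = 185
  shelf 2: 125 + 45 + 20 = 190
  shelf 3: 120 + 45 + 25 = 190
  shelf 4: 115 + 35 = 150
  shelf 5: 105 = 105
  shelf 6: 100 = 100
This matches the lower bound, so 6 is optimal.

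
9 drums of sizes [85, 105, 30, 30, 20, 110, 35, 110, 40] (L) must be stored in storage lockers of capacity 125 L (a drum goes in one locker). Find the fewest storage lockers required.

Total = 110 + 110 + 105 + 85 + 40 + 35 + 30 + 30 + 20 = 565 L.
Lower bound: ⌈565/125⌉ = 5 storage lockers.
A packing using 5 storage lockers:
  locker 1: 110 = 110
  locker 2: 110 = 110
  locker 3: 105 + 20 = 125
  locker 4: 85 + 40 = 125
  locker 5: 35 + 30 + 30 = 95
This matches the lower bound, so 5 is optimal.

5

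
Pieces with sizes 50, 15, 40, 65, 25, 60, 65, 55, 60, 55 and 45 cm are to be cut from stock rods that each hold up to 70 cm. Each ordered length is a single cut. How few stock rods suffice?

9

Total = 65 + 65 + 60 + 60 + 55 + 55 + 50 + 45 + 40 + 25 + 15 = 535 cm.
Lower bound: ⌈535/70⌉ = 8 stock rods.
Also, 9 pieces each exceed 35 cm, and no two of those can share a stock rod, so at least 9 stock rods are needed.
A packing using 9 stock rods:
  stock rod 1: 65 = 65
  stock rod 2: 65 = 65
  stock rod 3: 60 = 60
  stock rod 4: 60 = 60
  stock rod 5: 55 + 15 = 70
  stock rod 6: 55 = 55
  stock rod 7: 50 = 50
  stock rod 8: 45 + 25 = 70
  stock rod 9: 40 = 40
This matches the lower bound, so 9 is optimal.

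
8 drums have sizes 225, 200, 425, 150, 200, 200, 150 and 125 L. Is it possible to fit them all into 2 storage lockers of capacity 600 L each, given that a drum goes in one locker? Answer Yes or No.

No

Total = 1675 L; ⌈1675/600⌉ = 3.
At least 3 storage lockers are required, but only 2 are allowed.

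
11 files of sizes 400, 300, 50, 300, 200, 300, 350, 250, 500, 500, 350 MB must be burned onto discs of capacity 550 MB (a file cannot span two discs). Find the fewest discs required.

8

Total = 500 + 500 + 400 + 350 + 350 + 300 + 300 + 300 + 250 + 200 + 50 = 3500 MB.
Lower bound: ⌈3500/550⌉ = 7 discs.
Also, 8 files each exceed 275 MB, and no two of those can share a disc, so at least 8 discs are needed.
A packing using 8 discs:
  disc 1: 500 + 50 = 550
  disc 2: 500 = 500
  disc 3: 400 = 400
  disc 4: 350 + 200 = 550
  disc 5: 350 = 350
  disc 6: 300 + 250 = 550
  disc 7: 300 = 300
  disc 8: 300 = 300
This matches the lower bound, so 8 is optimal.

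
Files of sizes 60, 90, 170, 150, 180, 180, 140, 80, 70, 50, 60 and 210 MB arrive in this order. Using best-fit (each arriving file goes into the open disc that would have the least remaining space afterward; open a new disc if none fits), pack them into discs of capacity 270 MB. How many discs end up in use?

  60 → disc 1 (new)  [load 60/270]
  90 → disc 1  [load 150/270]
  170 → disc 2 (new)  [load 170/270]
  150 → disc 3 (new)  [load 150/270]
  180 → disc 4 (new)  [load 180/270]
  180 → disc 5 (new)  [load 180/270]
  140 → disc 6 (new)  [load 140/270]
  80 → disc 4  [load 260/270]
  70 → disc 5  [load 250/270]
  50 → disc 2  [load 220/270]
  60 → disc 1  [load 210/270]
  210 → disc 7 (new)  [load 210/270]
7 discs opened.

7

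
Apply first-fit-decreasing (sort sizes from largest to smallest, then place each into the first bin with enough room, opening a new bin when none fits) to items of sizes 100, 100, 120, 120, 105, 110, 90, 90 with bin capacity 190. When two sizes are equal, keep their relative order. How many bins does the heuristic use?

6

Sorted descending: 120, 120, 110, 105, 100, 100, 90, 90.
  120 → bin 1 (new)  [load 120/190]
  120 → bin 2 (new)  [load 120/190]
  110 → bin 3 (new)  [load 110/190]
  105 → bin 4 (new)  [load 105/190]
  100 → bin 5 (new)  [load 100/190]
  100 → bin 6 (new)  [load 100/190]
  90 → bin 5  [load 190/190]
  90 → bin 6  [load 190/190]
6 bins opened.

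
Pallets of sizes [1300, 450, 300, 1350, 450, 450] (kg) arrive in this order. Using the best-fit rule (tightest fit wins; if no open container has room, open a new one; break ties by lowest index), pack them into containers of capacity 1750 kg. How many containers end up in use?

3

  1300 → container 1 (new)  [load 1300/1750]
  450 → container 1  [load 1750/1750]
  300 → container 2 (new)  [load 300/1750]
  1350 → container 2  [load 1650/1750]
  450 → container 3 (new)  [load 450/1750]
  450 → container 3  [load 900/1750]
3 containers opened.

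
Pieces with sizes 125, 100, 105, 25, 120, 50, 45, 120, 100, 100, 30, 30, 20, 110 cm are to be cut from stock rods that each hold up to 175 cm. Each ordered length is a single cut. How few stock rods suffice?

Total = 125 + 120 + 120 + 110 + 105 + 100 + 100 + 100 + 50 + 45 + 30 + 30 + 25 + 20 = 1080 cm.
Lower bound: ⌈1080/175⌉ = 7 stock rods.
Also, 8 pieces each exceed 175/2 cm, and no two of those can share a stock rod, so at least 8 stock rods are needed.
A packing using 8 stock rods:
  stock rod 1: 125 + 50 = 175
  stock rod 2: 120 + 45 = 165
  stock rod 3: 120 + 30 + 25 = 175
  stock rod 4: 110 + 30 + 20 = 160
  stock rod 5: 105 = 105
  stock rod 6: 100 = 100
  stock rod 7: 100 = 100
  stock rod 8: 100 = 100
This matches the lower bound, so 8 is optimal.

8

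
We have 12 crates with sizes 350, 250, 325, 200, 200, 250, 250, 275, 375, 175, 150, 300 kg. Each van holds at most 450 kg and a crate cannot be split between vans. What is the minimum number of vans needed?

Total = 375 + 350 + 325 + 300 + 275 + 250 + 250 + 250 + 200 + 200 + 175 + 150 = 3100 kg.
Lower bound: ⌈3100/450⌉ = 7 vans.
Also, 8 crates each exceed 225 kg, and no two of those can share a van, so at least 8 vans are needed.
A packing using 8 vans:
  van 1: 375 = 375
  van 2: 350 = 350
  van 3: 325 = 325
  van 4: 300 + 150 = 450
  van 5: 275 + 175 = 450
  van 6: 250 + 200 = 450
  van 7: 250 + 200 = 450
  van 8: 250 = 250
This matches the lower bound, so 8 is optimal.

8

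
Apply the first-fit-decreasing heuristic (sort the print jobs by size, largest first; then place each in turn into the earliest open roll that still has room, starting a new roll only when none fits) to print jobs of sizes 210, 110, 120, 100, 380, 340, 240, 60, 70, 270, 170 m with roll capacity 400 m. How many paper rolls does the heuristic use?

Sorted descending: 380, 340, 270, 240, 210, 170, 120, 110, 100, 70, 60.
  380 → roll 1 (new)  [load 380/400]
  340 → roll 2 (new)  [load 340/400]
  270 → roll 3 (new)  [load 270/400]
  240 → roll 4 (new)  [load 240/400]
  210 → roll 5 (new)  [load 210/400]
  170 → roll 5  [load 380/400]
  120 → roll 3  [load 390/400]
  110 → roll 4  [load 350/400]
  100 → roll 6 (new)  [load 100/400]
  70 → roll 6  [load 170/400]
  60 → roll 2  [load 400/400]
6 paper rolls opened.

6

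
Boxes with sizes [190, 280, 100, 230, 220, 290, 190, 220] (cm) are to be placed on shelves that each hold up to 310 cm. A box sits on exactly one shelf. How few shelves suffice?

Total = 290 + 280 + 230 + 220 + 220 + 190 + 190 + 100 = 1720 cm.
Lower bound: ⌈1720/310⌉ = 6 shelves.
Also, 7 boxes each exceed 155 cm, and no two of those can share a shelf, so at least 7 shelves are needed.
A packing using 7 shelves:
  shelf 1: 290 = 290
  shelf 2: 280 = 280
  shelf 3: 230 = 230
  shelf 4: 220 = 220
  shelf 5: 220 = 220
  shelf 6: 190 + 100 = 290
  shelf 7: 190 = 190
This matches the lower bound, so 7 is optimal.

7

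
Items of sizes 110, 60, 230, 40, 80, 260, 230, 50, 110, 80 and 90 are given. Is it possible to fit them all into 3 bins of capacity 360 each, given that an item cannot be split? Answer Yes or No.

Total = 1340; ⌈1340/360⌉ = 4.
At least 4 bins are required, but only 3 are allowed.

No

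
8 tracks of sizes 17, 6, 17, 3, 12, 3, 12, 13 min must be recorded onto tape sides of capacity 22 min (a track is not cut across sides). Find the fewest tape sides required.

5

Total = 17 + 17 + 13 + 12 + 12 + 6 + 3 + 3 = 83 min.
Lower bound: ⌈83/22⌉ = 4 tape sides.
Also, 5 tracks each exceed 11 min, and no two of those can share a side, so at least 5 tape sides are needed.
A packing using 5 tape sides:
  side 1: 17 + 3 = 20
  side 2: 17 + 3 = 20
  side 3: 13 + 6 = 19
  side 4: 12 = 12
  side 5: 12 = 12
This matches the lower bound, so 5 is optimal.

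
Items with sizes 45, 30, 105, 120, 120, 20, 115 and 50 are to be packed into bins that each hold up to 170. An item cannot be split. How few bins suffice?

Total = 120 + 120 + 115 + 105 + 50 + 45 + 30 + 20 = 605.
Lower bound: ⌈605/170⌉ = 4 bins.
A packing using 4 bins:
  bin 1: 120 + 50 = 170
  bin 2: 120 + 45 = 165
  bin 3: 115 + 30 + 20 = 165
  bin 4: 105 = 105
This matches the lower bound, so 4 is optimal.

4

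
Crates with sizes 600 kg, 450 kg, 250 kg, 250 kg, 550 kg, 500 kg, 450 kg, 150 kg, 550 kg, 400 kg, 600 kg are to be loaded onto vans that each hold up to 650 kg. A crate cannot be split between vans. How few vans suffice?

9

Total = 600 + 600 + 550 + 550 + 500 + 450 + 450 + 400 + 250 + 250 + 150 = 4750 kg.
Lower bound: ⌈4750/650⌉ = 8 vans.
A packing using 9 vans:
  van 1: 600 = 600
  van 2: 600 = 600
  van 3: 550 = 550
  van 4: 550 = 550
  van 5: 500 + 150 = 650
  van 6: 450 = 450
  van 7: 450 = 450
  van 8: 400 + 250 = 650
  van 9: 250 = 250
No arrangement into 8 vans stays within capacity, so 9 is optimal.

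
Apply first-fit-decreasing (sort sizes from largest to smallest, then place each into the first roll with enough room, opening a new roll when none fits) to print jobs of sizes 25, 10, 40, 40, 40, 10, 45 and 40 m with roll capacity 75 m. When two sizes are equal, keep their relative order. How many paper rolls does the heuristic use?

Sorted descending: 45, 40, 40, 40, 40, 25, 10, 10.
  45 → roll 1 (new)  [load 45/75]
  40 → roll 2 (new)  [load 40/75]
  40 → roll 3 (new)  [load 40/75]
  40 → roll 4 (new)  [load 40/75]
  40 → roll 5 (new)  [load 40/75]
  25 → roll 1  [load 70/75]
  10 → roll 2  [load 50/75]
  10 → roll 2  [load 60/75]
5 paper rolls opened.

5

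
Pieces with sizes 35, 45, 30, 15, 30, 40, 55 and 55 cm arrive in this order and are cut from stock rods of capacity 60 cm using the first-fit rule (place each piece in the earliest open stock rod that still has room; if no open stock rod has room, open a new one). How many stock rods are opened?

  35 → stock rod 1 (new)  [load 35/60]
  45 → stock rod 2 (new)  [load 45/60]
  30 → stock rod 3 (new)  [load 30/60]
  15 → stock rod 1  [load 50/60]
  30 → stock rod 3  [load 60/60]
  40 → stock rod 4 (new)  [load 40/60]
  55 → stock rod 5 (new)  [load 55/60]
  55 → stock rod 6 (new)  [load 55/60]
6 stock rods opened.

6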